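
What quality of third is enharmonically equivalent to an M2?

diminished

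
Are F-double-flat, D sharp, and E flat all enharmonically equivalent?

Yes

Fbb is pitch class 3; D# is pitch class 3; Eb is pitch class 3.
All spellings map to pitch class 3, so they are enharmonically equivalent.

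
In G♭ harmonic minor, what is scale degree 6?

Ebb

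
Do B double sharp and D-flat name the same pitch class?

Yes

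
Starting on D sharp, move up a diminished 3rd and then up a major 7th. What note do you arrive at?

A diminished third up from D# is F (letter F, 2 semitones up).
A major seventh up from F is E (letter E, 11 semitones up).

E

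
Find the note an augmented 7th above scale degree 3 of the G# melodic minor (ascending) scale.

A##

Scale degree 3 of G# melodic minor (ascending) is B.
An augmented seventh (12 semitones) above B lands on the letter A, giving A##.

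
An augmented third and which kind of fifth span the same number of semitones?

doubly diminished

An augmented third spans 5 semitones.
A fifth spanning 5 semitones is doubly diminished (the perfect fifth is 7).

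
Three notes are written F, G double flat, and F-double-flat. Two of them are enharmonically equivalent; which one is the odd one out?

Fbb

In 12-tone equal temperament, enharmonic equivalents share a pitch class. F is pitch class 5; Gbb is pitch class 5; Fbb is pitch class 3.
F and Gbb share pitch class 5, while Fbb is pitch class 3.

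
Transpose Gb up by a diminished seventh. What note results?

Fbb

A seventh above G lands on the letter F.
A diminished seventh spans 9 semitones, so Gb moves to pitch class 3. On the letter F that is Fbb.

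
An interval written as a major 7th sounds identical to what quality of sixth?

A major seventh spans 11 semitones.
A sixth spanning 11 semitones is doubly augmented (the major sixth is 9).

doubly augmented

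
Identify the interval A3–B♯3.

The letter names run A→B, a span of 1 letter step, so the interval is some kind of second.
A to B# is 3 semitones. A major second is 2, so 3 makes it augmented.

augmented second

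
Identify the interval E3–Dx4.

augmented seventh

Counting letters E–F–G–A–B–C–D gives a seventh.
E→D## = 12 semitones, 1 wider than the major seventh (11), so augmented.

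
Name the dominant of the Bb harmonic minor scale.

Degree 5 takes the letter 4 steps above B, which is F.
In harmonic minor, degree 5 sits 7 semitones above the tonic. Bb + 7 semitones is pitch class 5, spelled on F as F.

F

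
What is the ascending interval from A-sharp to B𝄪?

augmented second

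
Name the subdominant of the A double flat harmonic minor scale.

Dbb

The Abb harmonic minor scale runs Abb Bbb Cbb Dbb Ebb Fbb Gb.
Degree 4 is Dbb.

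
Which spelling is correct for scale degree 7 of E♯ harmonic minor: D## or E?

Each scale degree takes a distinct letter name. Degree 7 of a scale on E must use the letter D.
D## and E are enharmonically the same pitch, but only D## uses the letter D, so it is the correct spelling here.

D##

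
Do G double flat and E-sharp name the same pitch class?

Yes

Gbb = pitch class 5 and E# = pitch class 5 — the same pitch class, so they are enharmonic equivalents.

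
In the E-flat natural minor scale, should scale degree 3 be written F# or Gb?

Gb

Each scale degree takes a distinct letter name. Degree 3 of a scale on E must use the letter G.
Gb and F# are enharmonically the same pitch, but only Gb uses the letter G, so it is the correct spelling here.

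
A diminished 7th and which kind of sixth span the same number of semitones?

major

A diminished seventh spans 9 semitones.
A sixth spanning 9 semitones is major (the major sixth is 9).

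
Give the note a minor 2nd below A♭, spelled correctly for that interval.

G

A second below A lands on the letter G.
A minor second spans 1 semitone, so Ab moves to pitch class 7. On the letter G that is G.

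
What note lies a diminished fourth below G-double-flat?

A fourth below G lands on the letter D.
A diminished fourth spans 4 semitones, so Gbb moves to pitch class 1. On the letter D that is Db.

Db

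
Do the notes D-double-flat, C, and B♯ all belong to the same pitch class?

Yes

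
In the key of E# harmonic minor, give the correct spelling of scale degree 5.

B#

Degree 5 takes the letter 4 steps above E, which is B.
In harmonic minor, degree 5 sits 7 semitones above the tonic. E# + 7 semitones is pitch class 0, spelled on B as B#.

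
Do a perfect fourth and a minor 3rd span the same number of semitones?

No

A perfect fourth spans 5 semitones; a minor third spans 3.
The spans differ, so they are not enharmonic equivalents.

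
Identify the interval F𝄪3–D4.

diminished sixth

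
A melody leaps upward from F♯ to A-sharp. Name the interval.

major third

Counting letters F–G–A gives a third.
F#→A# = 4 semitones, exactly the major third.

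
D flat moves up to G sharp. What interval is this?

doubly augmented fourth

Counting letters D–E–F–G gives a fourth.
Db→G# = 7 semitones, 2 wider than the perfect fourth (5), so doubly augmented.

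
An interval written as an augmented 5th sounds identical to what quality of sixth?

An augmented fifth spans 8 semitones.
A sixth spanning 8 semitones is minor (the major sixth is 9).

minor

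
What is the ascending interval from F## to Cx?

Counting letters F–G–A–B–C gives a fifth.
F##→C## = 7 semitones, exactly the perfect fifth.

perfect fifth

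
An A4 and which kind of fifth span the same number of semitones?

An augmented fourth spans 6 semitones.
A fifth spanning 6 semitones is diminished (the perfect fifth is 7).

diminished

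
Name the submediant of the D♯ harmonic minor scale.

Degree 6 takes the letter 5 steps above D, which is B.
In harmonic minor, degree 6 sits 8 semitones above the tonic. D# + 8 semitones is pitch class 11, spelled on B as B.

B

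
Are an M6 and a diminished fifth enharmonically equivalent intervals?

No

A major sixth spans 9 semitones; a diminished fifth spans 6.
The spans differ, so they are not enharmonic equivalents.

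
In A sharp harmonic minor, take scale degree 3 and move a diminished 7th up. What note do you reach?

Scale degree 3 of A# harmonic minor is C#.
A diminished seventh (9 semitones) above C# lands on the letter B, giving Bb.

Bb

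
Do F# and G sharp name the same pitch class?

No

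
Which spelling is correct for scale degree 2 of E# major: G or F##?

F##

Each scale degree takes a distinct letter name. Degree 2 of a scale on E must use the letter F.
F## and G are enharmonically the same pitch, but only F## uses the letter F, so it is the correct spelling here.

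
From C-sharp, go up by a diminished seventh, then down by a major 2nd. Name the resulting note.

A diminished seventh up from C# is Bb (letter B, 9 semitones up).
A major second down from Bb is Ab (letter A, 2 semitones down).

Ab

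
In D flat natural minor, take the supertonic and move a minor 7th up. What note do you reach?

Db

The supertonic of Db natural minor is Eb.
A minor seventh (10 semitones) above Eb lands on the letter D, giving Db.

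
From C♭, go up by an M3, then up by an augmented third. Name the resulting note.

G#

A major third up from Cb is Eb (letter E, 4 semitones up).
An augmented third up from Eb is G# (letter G, 5 semitones up).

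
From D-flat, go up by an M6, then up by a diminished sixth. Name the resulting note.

Gbb

A major sixth up from Db is Bb (letter B, 9 semitones up).
A diminished sixth up from Bb is Gbb (letter G, 7 semitones up).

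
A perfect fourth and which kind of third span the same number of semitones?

augmented

A perfect fourth spans 5 semitones.
A third spanning 5 semitones is augmented (the major third is 4).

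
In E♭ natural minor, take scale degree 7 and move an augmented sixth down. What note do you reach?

Scale degree 7 of Eb natural minor is Db.
An augmented sixth (10 semitones) below Db lands on the letter F, giving Fbb.

Fbb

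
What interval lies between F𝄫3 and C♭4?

The letter names run F→C, a span of 4 letter steps, so the interval is some kind of fifth.
Fbb to Cb is 8 semitones. A perfect fifth is 7, so 8 makes it augmented.

augmented fifth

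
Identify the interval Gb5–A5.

The letter names run G→A, a span of 1 letter step, so the interval is some kind of second.
Gb to A is 3 semitones. A major second is 2, so 3 makes it augmented.

augmented second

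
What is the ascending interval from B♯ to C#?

Counting letters B–C gives a second.
B#→C# = 1 semitone, 1 narrower than the major second (2), so minor.

minor second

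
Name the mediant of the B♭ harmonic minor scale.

Db

The Bb harmonic minor scale runs Bb C Db Eb F Gb A.
Degree 3 is Db.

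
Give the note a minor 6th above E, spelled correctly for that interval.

C

E up a major sixth is C#, so the target letter is C.
From E, a minor sixth is 8 semitones up: C.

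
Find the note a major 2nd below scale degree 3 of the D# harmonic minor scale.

Scale degree 3 of D# harmonic minor is F#.
A major second (2 semitones) below F# lands on the letter E, giving E.

E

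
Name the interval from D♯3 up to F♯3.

minor third

The letter names run D→F, a span of 2 letter steps, so the interval is some kind of third.
D# to F# is 3 semitones. A major third is 4, so 3 makes it minor.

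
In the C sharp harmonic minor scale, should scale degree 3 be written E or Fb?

Each scale degree takes a distinct letter name. Degree 3 of a scale on C must use the letter E.
E and Fb are enharmonically the same pitch, but only E uses the letter E, so it is the correct spelling here.

E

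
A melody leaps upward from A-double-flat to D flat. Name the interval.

The letter names run A→D, a span of 3 letter steps, so the interval is some kind of fourth.
Abb to Db is 6 semitones. A perfect fourth is 5, so 6 makes it augmented.

augmented fourth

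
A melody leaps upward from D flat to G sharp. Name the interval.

doubly augmented fourth

The letter names run D→G, a span of 3 letter steps, so the interval is some kind of fourth.
Db to G# is 7 semitones. A perfect fourth is 5, so 7 makes it doubly augmented.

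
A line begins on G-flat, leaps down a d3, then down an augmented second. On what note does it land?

A diminished third down from Gb is E (letter E, 2 semitones down).
An augmented second down from E is Db (letter D, 3 semitones down).

Db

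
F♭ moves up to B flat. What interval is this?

augmented fourth

The letter names run F→B, a span of 3 letter steps, so the interval is some kind of fourth.
Fb to Bb is 6 semitones. A perfect fourth is 5, so 6 makes it augmented.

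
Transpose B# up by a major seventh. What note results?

A##

B up a major seventh is A#, so the target letter is A.
From B#, a major seventh is 11 semitones up: A##.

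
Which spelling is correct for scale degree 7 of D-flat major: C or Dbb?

Each scale degree takes a distinct letter name. Degree 7 of a scale on D must use the letter C.
C and Dbb are enharmonically the same pitch, but only C uses the letter C, so it is the correct spelling here.

C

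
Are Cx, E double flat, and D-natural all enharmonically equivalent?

C## = pitch class 2 and Ebb = pitch class 2 and D = pitch class 2 — the same pitch class, so they are enharmonic equivalents.

Yes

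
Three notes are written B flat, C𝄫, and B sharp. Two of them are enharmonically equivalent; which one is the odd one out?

In 12-tone equal temperament, enharmonic equivalents share a pitch class. Bb is pitch class 10; Cbb is pitch class 10; B# is pitch class 0.
Bb and Cbb share pitch class 10, while B# is pitch class 0.

B#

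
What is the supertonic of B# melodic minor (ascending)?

Degree 2 takes the letter 1 step above B, which is C.
In melodic minor (ascending), degree 2 sits 2 semitones above the tonic. B# + 2 semitones is pitch class 2, spelled on C as C##.

C##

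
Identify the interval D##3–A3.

doubly diminished fifth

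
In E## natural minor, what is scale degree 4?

Degree 4 takes the letter 3 steps above E, which is A.
In natural minor, degree 4 sits 5 semitones above the tonic. E## + 5 semitones is pitch class 11, spelled on A as A##.

A##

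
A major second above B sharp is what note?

C##

A second above B lands on the letter C.
A major second spans 2 semitones, so B# moves to pitch class 2. On the letter C that is C##.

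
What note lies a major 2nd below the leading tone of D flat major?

Bb

The leading tone of Db major is C.
A major second (2 semitones) below C lands on the letter B, giving Bb.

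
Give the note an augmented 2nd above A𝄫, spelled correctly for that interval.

Bb

A up a major second is B, so the target letter is B.
From Abb, an augmented second is 3 semitones up: Bb.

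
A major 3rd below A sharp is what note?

F#

A third below A lands on the letter F.
A major third spans 4 semitones, so A# moves to pitch class 6. On the letter F that is F#.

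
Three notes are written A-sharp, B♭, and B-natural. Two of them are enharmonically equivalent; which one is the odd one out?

In 12-tone equal temperament, enharmonic equivalents share a pitch class. A# is pitch class 10; Bb is pitch class 10; B is pitch class 11.
A# and Bb share pitch class 10, while B is pitch class 11.

B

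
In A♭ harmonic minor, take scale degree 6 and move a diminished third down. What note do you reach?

D

Scale degree 6 of Ab harmonic minor is Fb.
A diminished third (2 semitones) below Fb lands on the letter D, giving D.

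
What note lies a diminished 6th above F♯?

Db

A sixth above F lands on the letter D.
A diminished sixth spans 7 semitones, so F# moves to pitch class 1. On the letter D that is Db.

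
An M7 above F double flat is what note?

Ebb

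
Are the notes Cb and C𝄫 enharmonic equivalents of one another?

No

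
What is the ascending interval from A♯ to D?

The letter names run A→D, a span of 3 letter steps, so the interval is some kind of fourth.
A# to D is 4 semitones. A perfect fourth is 5, so 4 makes it diminished.

diminished fourth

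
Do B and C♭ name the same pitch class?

Yes

B is pitch class 11; Cb is pitch class 11.
All spellings map to pitch class 11, so they are enharmonically equivalent.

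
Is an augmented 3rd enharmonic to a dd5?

An augmented third spans 5 semitones; a doubly diminished fifth spans 5.
They are enharmonically equivalent.

Yes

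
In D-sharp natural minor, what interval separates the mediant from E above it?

The mediant of D# natural minor is F#.
F# up to E: letters F→E make it a seventh; 10 semitones makes it minor.

minor seventh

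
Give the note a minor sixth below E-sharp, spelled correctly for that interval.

A sixth below E lands on the letter G.
A minor sixth spans 8 semitones, so E# moves to pitch class 9. On the letter G that is G##.

G##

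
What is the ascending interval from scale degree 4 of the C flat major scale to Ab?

Scale degree 4 of Cb major is Fb.
Fb up to Ab: letters F→A make it a third; 4 semitones makes it major.

major third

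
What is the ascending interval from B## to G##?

minor sixth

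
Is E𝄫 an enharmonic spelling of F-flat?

Ebb is pitch class 2; Fb is pitch class 4.
The pitch classes differ (2 vs. 4), so they are not enharmonic equivalents.

No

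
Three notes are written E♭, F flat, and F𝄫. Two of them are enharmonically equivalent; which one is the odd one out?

Fb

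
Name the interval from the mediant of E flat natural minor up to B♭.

major third

The mediant of Eb natural minor is Gb.
Gb up to Bb: letters G→B make it a third; 4 semitones makes it major.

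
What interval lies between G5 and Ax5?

doubly augmented second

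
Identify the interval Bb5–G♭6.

Counting letters B–C–D–E–F–G gives a sixth.
Bb→Gb = 8 semitones, 1 narrower than the major sixth (9), so minor.

minor sixth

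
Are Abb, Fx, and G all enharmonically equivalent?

Abb is pitch class 7; F## is pitch class 7; G is pitch class 7.
All spellings map to pitch class 7, so they are enharmonically equivalent.

Yes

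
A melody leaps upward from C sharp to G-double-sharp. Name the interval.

augmented fifth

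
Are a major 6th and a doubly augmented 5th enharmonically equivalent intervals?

A major sixth spans 9 semitones; a doubly augmented fifth spans 9.
They are enharmonically equivalent.

Yes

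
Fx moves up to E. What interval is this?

The letter names run F→E, a span of 6 letter steps, so the interval is some kind of seventh.
F## to E is 9 semitones. A major seventh is 11, so 9 makes it diminished.

diminished seventh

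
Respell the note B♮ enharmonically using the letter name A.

B is pitch class 11. The letter A alone is pitch class 9.
To reach pitch class 11 from A requires an offset of +2 semitones, i.e. double sharp: A##.

A##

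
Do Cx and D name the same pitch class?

Yes

C## is pitch class 2; D is pitch class 2.
All spellings map to pitch class 2, so they are enharmonically equivalent.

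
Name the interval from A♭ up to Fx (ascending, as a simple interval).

doubly augmented sixth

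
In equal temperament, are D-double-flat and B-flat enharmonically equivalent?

Dbb is pitch class 0; Bb is pitch class 10.
The pitch classes differ (0 vs. 10), so they are not enharmonic equivalents.

No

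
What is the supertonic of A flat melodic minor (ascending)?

Degree 2 takes the letter 1 step above A, which is B.
In melodic minor (ascending), degree 2 sits 2 semitones above the tonic. Ab + 2 semitones is pitch class 10, spelled on B as Bb.

Bb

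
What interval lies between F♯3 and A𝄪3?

augmented third

The letter names run F→A, a span of 2 letter steps, so the interval is some kind of third.
F# to A## is 5 semitones. A major third is 4, so 5 makes it augmented.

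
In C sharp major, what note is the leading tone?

Degree 7 takes the letter 6 steps above C, which is B.
In major, degree 7 sits 11 semitones above the tonic. C# + 11 semitones is pitch class 0, spelled on B as B#.

B#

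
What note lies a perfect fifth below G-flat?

A fifth below G lands on the letter C.
A perfect fifth spans 7 semitones, so Gb moves to pitch class 11. On the letter C that is Cb.

Cb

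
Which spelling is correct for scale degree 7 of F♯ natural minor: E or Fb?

E

Each scale degree takes a distinct letter name. Degree 7 of a scale on F must use the letter E.
E and Fb are enharmonically the same pitch, but only E uses the letter E, so it is the correct spelling here.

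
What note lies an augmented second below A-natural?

A down a major second is G, so the target letter is G.
From A, an augmented second is 3 semitones down: Gb.

Gb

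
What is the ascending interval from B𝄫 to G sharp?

doubly augmented sixth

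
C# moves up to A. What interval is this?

minor sixth

Counting letters C–D–E–F–G–A gives a sixth.
C#→A = 8 semitones, 1 narrower than the major sixth (9), so minor.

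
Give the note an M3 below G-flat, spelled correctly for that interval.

G down a major third is Eb, so the target letter is E.
From Gb, a major third is 4 semitones down: Ebb.

Ebb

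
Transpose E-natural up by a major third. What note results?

A third above E lands on the letter G.
A major third spans 4 semitones, so E moves to pitch class 8. On the letter G that is G#.

G#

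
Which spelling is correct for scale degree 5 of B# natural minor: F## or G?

F##

Each scale degree takes a distinct letter name. Degree 5 of a scale on B must use the letter F.
F## and G are enharmonically the same pitch, but only F## uses the letter F, so it is the correct spelling here.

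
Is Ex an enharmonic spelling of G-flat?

Yes

E## is pitch class 6; Gb is pitch class 6.
All spellings map to pitch class 6, so they are enharmonically equivalent.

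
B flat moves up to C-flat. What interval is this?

minor second

The letter names run B→C, a span of 1 letter step, so the interval is some kind of second.
Bb to Cb is 1 semitone. A major second is 2, so 1 makes it minor.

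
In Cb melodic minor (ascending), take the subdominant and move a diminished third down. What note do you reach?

The subdominant of Cb melodic minor (ascending) is Fb.
A diminished third (2 semitones) below Fb lands on the letter D, giving D.

D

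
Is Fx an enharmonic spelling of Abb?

F## is pitch class 7; Abb is pitch class 7.
All spellings map to pitch class 7, so they are enharmonically equivalent.

Yes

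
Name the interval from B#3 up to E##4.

The letter names run B→E, a span of 3 letter steps, so the interval is some kind of fourth.
B# to E## is 6 semitones. A perfect fourth is 5, so 6 makes it augmented.

augmented fourth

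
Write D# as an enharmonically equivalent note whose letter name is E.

D# is pitch class 3. The letter E alone is pitch class 4.
To reach pitch class 3 from E requires an offset of -1 semitone, i.e. flat: Eb.

Eb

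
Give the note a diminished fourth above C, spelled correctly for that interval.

C up a perfect fourth is F, so the target letter is F.
From C, a diminished fourth is 4 semitones up: Fb.

Fb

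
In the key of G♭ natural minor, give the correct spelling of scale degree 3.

Bbb

Degree 3 takes the letter 2 steps above G, which is B.
In natural minor, degree 3 sits 3 semitones above the tonic. Gb + 3 semitones is pitch class 9, spelled on B as Bbb.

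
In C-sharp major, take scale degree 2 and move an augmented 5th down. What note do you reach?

G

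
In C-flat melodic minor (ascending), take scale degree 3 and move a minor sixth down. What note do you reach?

Gb

Scale degree 3 of Cb melodic minor (ascending) is Ebb.
A minor sixth (8 semitones) below Ebb lands on the letter G, giving Gb.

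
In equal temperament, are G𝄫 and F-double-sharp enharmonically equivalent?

No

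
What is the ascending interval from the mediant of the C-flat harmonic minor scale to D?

augmented seventh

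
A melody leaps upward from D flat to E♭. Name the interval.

major second

Counting letters D–E gives a second.
Db→Eb = 2 semitones, exactly the major second.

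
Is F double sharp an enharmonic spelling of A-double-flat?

F## is pitch class 7; Abb is pitch class 7.
All spellings map to pitch class 7, so they are enharmonically equivalent.

Yes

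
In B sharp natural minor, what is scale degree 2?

C##

Degree 2 takes the letter 1 step above B, which is C.
In natural minor, degree 2 sits 2 semitones above the tonic. B# + 2 semitones is pitch class 2, spelled on C as C##.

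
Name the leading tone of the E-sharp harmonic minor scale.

Degree 7 takes the letter 6 steps above E, which is D.
In harmonic minor, degree 7 sits 11 semitones above the tonic. E# + 11 semitones is pitch class 4, spelled on D as D##.

D##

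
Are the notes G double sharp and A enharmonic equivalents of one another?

Yes

G## is pitch class 9; A is pitch class 9.
All spellings map to pitch class 9, so they are enharmonically equivalent.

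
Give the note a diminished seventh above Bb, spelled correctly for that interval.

A seventh above B lands on the letter A.
A diminished seventh spans 9 semitones, so Bb moves to pitch class 7. On the letter A that is Abb.

Abb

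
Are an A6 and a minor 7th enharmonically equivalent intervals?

Yes

An augmented sixth spans 10 semitones; a minor seventh spans 10.
They are enharmonically equivalent.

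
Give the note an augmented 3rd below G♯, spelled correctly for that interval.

G down a major third is Eb, so the target letter is E.
From G#, an augmented third is 5 semitones down: Eb.

Eb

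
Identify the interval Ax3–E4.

Counting letters A–B–C–D–E gives a fifth.
A##→E = 5 semitones, 2 narrower than the perfect fifth (7), so doubly diminished.

doubly diminished fifth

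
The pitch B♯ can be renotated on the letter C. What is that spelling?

Plain C sits at the same pitch as B#, so on the letter C the same pitch needs a natural: C.

C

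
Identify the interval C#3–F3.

diminished fourth

Counting letters C–D–E–F gives a fourth.
C#→F = 4 semitones, 1 narrower than the perfect fourth (5), so diminished.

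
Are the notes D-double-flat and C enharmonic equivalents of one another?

Yes

Dbb is pitch class 0; C is pitch class 0.
All spellings map to pitch class 0, so they are enharmonically equivalent.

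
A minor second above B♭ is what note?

A second above B lands on the letter C.
A minor second spans 1 semitone, so Bb moves to pitch class 11. On the letter C that is Cb.

Cb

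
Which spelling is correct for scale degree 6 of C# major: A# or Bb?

A#

Each scale degree takes a distinct letter name. Degree 6 of a scale on C must use the letter A.
A# and Bb are enharmonically the same pitch, but only A# uses the letter A, so it is the correct spelling here.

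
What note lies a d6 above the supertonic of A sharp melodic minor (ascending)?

The supertonic of A# melodic minor (ascending) is B#.
A diminished sixth (7 semitones) above B# lands on the letter G, giving G.

G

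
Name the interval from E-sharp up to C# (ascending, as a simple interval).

Counting letters E–F–G–A–B–C gives a sixth.
E#→C# = 8 semitones, 1 narrower than the major sixth (9), so minor.

minor sixth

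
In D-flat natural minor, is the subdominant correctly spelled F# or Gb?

Gb

Each scale degree takes a distinct letter name. Degree 4 of a scale on D must use the letter G.
Gb and F# are enharmonically the same pitch, but only Gb uses the letter G, so it is the correct spelling here.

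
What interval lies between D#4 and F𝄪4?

Counting letters D–E–F gives a third.
D#→F## = 4 semitones, exactly the major third.

major third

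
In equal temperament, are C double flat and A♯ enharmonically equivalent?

Cbb is pitch class 10; A# is pitch class 10.
All spellings map to pitch class 10, so they are enharmonically equivalent.

Yes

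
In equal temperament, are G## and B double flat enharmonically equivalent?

Yes

G## is pitch class 9; Bbb is pitch class 9.
All spellings map to pitch class 9, so they are enharmonically equivalent.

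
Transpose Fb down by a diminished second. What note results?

E

F down a major second is Eb, so the target letter is E.
From Fb, a diminished second is 0 semitones down: E.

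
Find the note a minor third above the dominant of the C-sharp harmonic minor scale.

The dominant of C# harmonic minor is G#.
A minor third (3 semitones) above G# lands on the letter B, giving B.

B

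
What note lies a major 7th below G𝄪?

G down a major seventh is Ab, so the target letter is A.
From G##, a major seventh is 11 semitones down: A#.

A#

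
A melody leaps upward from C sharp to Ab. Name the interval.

The letter names run C→A, a span of 5 letter steps, so the interval is some kind of sixth.
C# to Ab is 7 semitones. A major sixth is 9, so 7 makes it diminished.

diminished sixth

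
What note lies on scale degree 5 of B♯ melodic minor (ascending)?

F##

Degree 5 takes the letter 4 steps above B, which is F.
In melodic minor (ascending), degree 5 sits 7 semitones above the tonic. B# + 7 semitones is pitch class 7, spelled on F as F##.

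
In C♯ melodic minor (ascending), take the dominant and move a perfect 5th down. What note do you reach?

C#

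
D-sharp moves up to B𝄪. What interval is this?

The letter names run D→B, a span of 5 letter steps, so the interval is some kind of sixth.
D# to B## is 10 semitones. A major sixth is 9, so 10 makes it augmented.

augmented sixth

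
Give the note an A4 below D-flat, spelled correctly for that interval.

Abb

A fourth below D lands on the letter A.
An augmented fourth spans 6 semitones, so Db moves to pitch class 7. On the letter A that is Abb.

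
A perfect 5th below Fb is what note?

Bbb

F down a perfect fifth is Bb, so the target letter is B.
From Fb, a perfect fifth is 7 semitones down: Bbb.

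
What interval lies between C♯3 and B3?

Counting letters C–D–E–F–G–A–B gives a seventh.
C#→B = 10 semitones, 1 narrower than the major seventh (11), so minor.

minor seventh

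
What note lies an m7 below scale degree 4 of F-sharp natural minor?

Scale degree 4 of F# natural minor is B.
A minor seventh (10 semitones) below B lands on the letter C, giving C#.

C#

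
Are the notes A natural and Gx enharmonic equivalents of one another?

A = pitch class 9 and G## = pitch class 9 — the same pitch class, so they are enharmonic equivalents.

Yes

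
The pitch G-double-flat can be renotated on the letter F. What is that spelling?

F

Plain F sits at the same pitch as Gbb, so on the letter F the same pitch needs a natural: F.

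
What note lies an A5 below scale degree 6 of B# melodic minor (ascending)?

C#

Scale degree 6 of B# melodic minor (ascending) is G##.
An augmented fifth (8 semitones) below G## lands on the letter C, giving C#.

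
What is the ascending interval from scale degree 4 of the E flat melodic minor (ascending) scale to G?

major seventh

Scale degree 4 of Eb melodic minor (ascending) is Ab.
Ab up to G: letters A→G make it a seventh; 11 semitones makes it major.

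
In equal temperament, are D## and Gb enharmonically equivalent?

No

D## is pitch class 4; Gb is pitch class 6.
The pitch classes differ (4 vs. 6), so they are not enharmonic equivalents.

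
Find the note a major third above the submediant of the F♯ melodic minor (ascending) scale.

F##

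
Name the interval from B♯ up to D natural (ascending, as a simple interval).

The letter names run B→D, a span of 2 letter steps, so the interval is some kind of third.
B# to D is 2 semitones. A major third is 4, so 2 makes it diminished.

diminished third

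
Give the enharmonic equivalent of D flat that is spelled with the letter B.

B##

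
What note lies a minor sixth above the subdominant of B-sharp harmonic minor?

C#

The subdominant of B# harmonic minor is E#.
A minor sixth (8 semitones) above E# lands on the letter C, giving C#.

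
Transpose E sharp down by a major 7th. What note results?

F#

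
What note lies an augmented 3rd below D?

Bbb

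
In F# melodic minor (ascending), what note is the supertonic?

G#

The F# melodic minor (ascending) scale runs F# G# A B C# D# E#.
Degree 2 is G#.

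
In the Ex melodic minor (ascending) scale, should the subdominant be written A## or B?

A##

Each scale degree takes a distinct letter name. Degree 4 of a scale on E must use the letter A.
A## and B are enharmonically the same pitch, but only A## uses the letter A, so it is the correct spelling here.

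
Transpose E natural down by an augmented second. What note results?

Db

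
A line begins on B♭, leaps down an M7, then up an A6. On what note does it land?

A

A major seventh down from Bb is Cb (letter C, 11 semitones down).
An augmented sixth up from Cb is A (letter A, 10 semitones up).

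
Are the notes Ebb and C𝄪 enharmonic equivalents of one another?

Yes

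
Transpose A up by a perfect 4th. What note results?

A fourth above A lands on the letter D.
A perfect fourth spans 5 semitones, so A moves to pitch class 2. On the letter D that is D.

D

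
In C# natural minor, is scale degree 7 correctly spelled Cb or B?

B

Each scale degree takes a distinct letter name. Degree 7 of a scale on C must use the letter B.
B and Cb are enharmonically the same pitch, but only B uses the letter B, so it is the correct spelling here.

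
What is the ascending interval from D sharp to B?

The letter names run D→B, a span of 5 letter steps, so the interval is some kind of sixth.
D# to B is 8 semitones. A major sixth is 9, so 8 makes it minor.

minor sixth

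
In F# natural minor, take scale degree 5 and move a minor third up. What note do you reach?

E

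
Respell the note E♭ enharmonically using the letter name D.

D#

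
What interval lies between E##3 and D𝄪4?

minor seventh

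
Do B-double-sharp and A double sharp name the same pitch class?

Two spellings are enharmonically equivalent only if they share a pitch class.
Here B## → 1, A## → 11; 1 ≠ 11, so they are not.

No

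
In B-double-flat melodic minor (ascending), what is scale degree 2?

The Bbb melodic minor (ascending) scale runs Bbb Cb Dbb Ebb Fb Gb Ab.
Degree 2 is Cb.

Cb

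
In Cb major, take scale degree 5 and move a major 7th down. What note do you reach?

Scale degree 5 of Cb major is Gb.
A major seventh (11 semitones) below Gb lands on the letter A, giving Abb.

Abb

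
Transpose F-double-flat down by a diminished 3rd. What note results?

Db

F down a major third is Db, so the target letter is D.
From Fbb, a diminished third is 2 semitones down: Db.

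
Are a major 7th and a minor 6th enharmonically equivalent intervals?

A major seventh spans 11 semitones; a minor sixth spans 8.
The spans differ, so they are not enharmonic equivalents.

No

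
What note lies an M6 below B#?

D#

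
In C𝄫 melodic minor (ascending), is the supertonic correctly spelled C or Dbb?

Dbb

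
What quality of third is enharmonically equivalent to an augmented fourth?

doubly augmented

An augmented fourth spans 6 semitones.
A third spanning 6 semitones is doubly augmented (the major third is 4).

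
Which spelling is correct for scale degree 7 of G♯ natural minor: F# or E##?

F#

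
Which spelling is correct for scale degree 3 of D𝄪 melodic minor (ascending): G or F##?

Each scale degree takes a distinct letter name. Degree 3 of a scale on D must use the letter F.
F## and G are enharmonically the same pitch, but only F## uses the letter F, so it is the correct spelling here.

F##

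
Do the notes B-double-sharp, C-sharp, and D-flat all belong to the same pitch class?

B## = pitch class 1 and C# = pitch class 1 and Db = pitch class 1 — the same pitch class, so they are enharmonic equivalents.

Yes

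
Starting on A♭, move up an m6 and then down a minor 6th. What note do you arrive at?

A minor sixth up from Ab is Fb (letter F, 8 semitones up).
A minor sixth down from Fb is Ab (letter A, 8 semitones down).

Ab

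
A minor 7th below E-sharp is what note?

A seventh below E lands on the letter F.
A minor seventh spans 10 semitones, so E# moves to pitch class 7. On the letter F that is F##.

F##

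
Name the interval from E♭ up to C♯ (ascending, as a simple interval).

augmented sixth

Counting letters E–F–G–A–B–C gives a sixth.
Eb→C# = 10 semitones, 1 wider than the major sixth (9), so augmented.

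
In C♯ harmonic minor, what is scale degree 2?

Degree 2 takes the letter 1 step above C, which is D.
In harmonic minor, degree 2 sits 2 semitones above the tonic. C# + 2 semitones is pitch class 3, spelled on D as D#.

D#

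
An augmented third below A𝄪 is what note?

A third below A lands on the letter F.
An augmented third spans 5 semitones, so A## moves to pitch class 6. On the letter F that is F#.

F#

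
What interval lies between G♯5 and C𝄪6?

The letter names run G→C, a span of 3 letter steps, so the interval is some kind of fourth.
G# to C## is 6 semitones. A perfect fourth is 5, so 6 makes it augmented.

augmented fourth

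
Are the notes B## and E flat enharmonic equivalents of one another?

B## is pitch class 1; Eb is pitch class 3.
The pitch classes differ (1 vs. 3), so they are not enharmonic equivalents.

No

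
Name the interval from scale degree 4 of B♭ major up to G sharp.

augmented third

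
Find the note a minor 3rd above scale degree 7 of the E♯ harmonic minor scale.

F##

Scale degree 7 of E# harmonic minor is D##.
A minor third (3 semitones) above D## lands on the letter F, giving F##.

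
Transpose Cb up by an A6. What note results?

A

C up a major sixth is A, so the target letter is A.
From Cb, an augmented sixth is 10 semitones up: A.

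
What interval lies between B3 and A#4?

major seventh

The letter names run B→A, a span of 6 letter steps, so the interval is some kind of seventh.
B to A# is 11 semitones. A major seventh is 11, so 11 makes it major.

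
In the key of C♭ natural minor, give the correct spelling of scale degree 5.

Gb

Degree 5 takes the letter 4 steps above C, which is G.
In natural minor, degree 5 sits 7 semitones above the tonic. Cb + 7 semitones is pitch class 6, spelled on G as Gb.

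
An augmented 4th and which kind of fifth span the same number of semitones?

An augmented fourth spans 6 semitones.
A fifth spanning 6 semitones is diminished (the perfect fifth is 7).

diminished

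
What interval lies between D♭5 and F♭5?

Counting letters D–E–F gives a third.
Db→Fb = 3 semitones, 1 narrower than the major third (4), so minor.

minor third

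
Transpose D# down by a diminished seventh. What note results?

E##

D down a major seventh is Eb, so the target letter is E.
From D#, a diminished seventh is 9 semitones down: E##.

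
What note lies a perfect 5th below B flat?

Eb

A fifth below B lands on the letter E.
A perfect fifth spans 7 semitones, so Bb moves to pitch class 3. On the letter E that is Eb.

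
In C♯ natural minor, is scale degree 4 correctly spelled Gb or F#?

Each scale degree takes a distinct letter name. Degree 4 of a scale on C must use the letter F.
F# and Gb are enharmonically the same pitch, but only F# uses the letter F, so it is the correct spelling here.

F#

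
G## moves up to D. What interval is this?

doubly diminished fifth

Counting letters G–A–B–C–D gives a fifth.
G##→D = 5 semitones, 2 narrower than the perfect fifth (7), so doubly diminished.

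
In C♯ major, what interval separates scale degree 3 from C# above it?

minor sixth

Scale degree 3 of C# major is E#.
E# up to C#: letters E→C make it a sixth; 8 semitones makes it minor.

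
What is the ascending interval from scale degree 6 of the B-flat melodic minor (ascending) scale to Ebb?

diminished sixth

Scale degree 6 of Bb melodic minor (ascending) is G.
G up to Ebb: letters G→E make it a sixth; 7 semitones makes it diminished.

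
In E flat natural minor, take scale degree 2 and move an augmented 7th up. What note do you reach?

E#

Scale degree 2 of Eb natural minor is F.
An augmented seventh (12 semitones) above F lands on the letter E, giving E#.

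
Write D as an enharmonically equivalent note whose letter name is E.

D is pitch class 2. The letter E alone is pitch class 4.
To reach pitch class 2 from E requires an offset of -2 semitones, i.e. double flat: Ebb.

Ebb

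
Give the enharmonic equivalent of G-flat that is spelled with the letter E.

E##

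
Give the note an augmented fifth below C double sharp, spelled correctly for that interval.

F#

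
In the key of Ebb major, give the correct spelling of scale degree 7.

Degree 7 takes the letter 6 steps above E, which is D.
In major, degree 7 sits 11 semitones above the tonic. Ebb + 11 semitones is pitch class 1, spelled on D as Db.

Db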